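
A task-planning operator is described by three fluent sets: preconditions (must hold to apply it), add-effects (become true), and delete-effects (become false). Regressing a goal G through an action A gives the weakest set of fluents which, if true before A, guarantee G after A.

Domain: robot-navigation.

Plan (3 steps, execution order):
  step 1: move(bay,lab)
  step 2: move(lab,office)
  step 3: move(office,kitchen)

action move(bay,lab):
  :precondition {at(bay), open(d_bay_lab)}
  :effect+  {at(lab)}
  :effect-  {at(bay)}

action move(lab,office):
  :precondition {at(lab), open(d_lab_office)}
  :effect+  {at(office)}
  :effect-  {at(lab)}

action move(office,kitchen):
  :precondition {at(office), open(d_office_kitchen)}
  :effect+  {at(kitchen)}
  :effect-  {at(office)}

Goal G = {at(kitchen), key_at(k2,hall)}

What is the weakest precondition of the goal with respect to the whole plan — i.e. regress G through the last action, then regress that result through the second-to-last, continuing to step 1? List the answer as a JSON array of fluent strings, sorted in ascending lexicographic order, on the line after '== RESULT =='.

Work backward from the goal:
  through step 3 (move(office,kitchen)): drop {at(kitchen)}, keep {key_at(k2,hall)}, require {at(office), open(d_office_kitchen)}
    → {at(office), key_at(k2,hall), open(d_office_kitchen)}
  through step 2 (move(lab,office)): drop {at(office)}, keep {key_at(k2,hall), open(d_office_kitchen)}, require {at(lab), open(d_lab_office)}
    → {at(lab), key_at(k2,hall), open(d_lab_office), open(d_office_kitchen)}
  through step 1 (move(bay,lab)): drop {at(lab)}, keep {key_at(k2,hall), open(d_lab_office), open(d_office_kitchen)}, require {at(bay), open(d_bay_lab)}
    → {at(bay), key_at(k2,hall), open(d_bay_lab), open(d_lab_office), open(d_office_kitchen)}

== RESULT ==
["at(bay)", "key_at(k2,hall)", "open(d_bay_lab)", "open(d_lab_office)", "open(d_office_kitchen)"]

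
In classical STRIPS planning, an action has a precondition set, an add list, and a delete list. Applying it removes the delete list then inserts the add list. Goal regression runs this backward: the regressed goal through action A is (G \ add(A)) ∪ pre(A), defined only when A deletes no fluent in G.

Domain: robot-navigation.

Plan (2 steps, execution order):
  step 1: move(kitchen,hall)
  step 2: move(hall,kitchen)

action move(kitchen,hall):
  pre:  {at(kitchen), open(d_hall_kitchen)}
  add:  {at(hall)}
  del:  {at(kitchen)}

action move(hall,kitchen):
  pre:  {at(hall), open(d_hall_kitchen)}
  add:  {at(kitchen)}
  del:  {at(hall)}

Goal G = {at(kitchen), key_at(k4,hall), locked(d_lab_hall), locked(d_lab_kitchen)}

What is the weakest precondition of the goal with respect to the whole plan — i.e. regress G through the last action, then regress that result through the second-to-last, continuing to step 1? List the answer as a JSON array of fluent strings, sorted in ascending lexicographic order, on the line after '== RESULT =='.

Regress step by step:
  through step 2 (move(hall,kitchen)): drop {at(kitchen)}, keep {key_at(k4,hall), locked(d_lab_hall), locked(d_lab_kitchen)}, require {at(hall), open(d_hall_kitchen)}
    → {at(hall), key_at(k4,hall), locked(d_lab_hall), locked(d_lab_kitchen), open(d_hall_kitchen)}
  through step 1 (move(kitchen,hall)): drop {at(hall)}, keep {key_at(k4,hall), locked(d_lab_hall), locked(d_lab_kitchen), open(d_hall_kitchen)}, require {at(kitchen), open(d_hall_kitchen)}
    → {at(kitchen), key_at(k4,hall), locked(d_lab_hall), locked(d_lab_kitchen), open(d_hall_kitchen)}

== RESULT ==
["at(kitchen)", "key_at(k4,hall)", "locked(d_lab_hall)", "locked(d_lab_kitchen)", "open(d_hall_kitchen)"]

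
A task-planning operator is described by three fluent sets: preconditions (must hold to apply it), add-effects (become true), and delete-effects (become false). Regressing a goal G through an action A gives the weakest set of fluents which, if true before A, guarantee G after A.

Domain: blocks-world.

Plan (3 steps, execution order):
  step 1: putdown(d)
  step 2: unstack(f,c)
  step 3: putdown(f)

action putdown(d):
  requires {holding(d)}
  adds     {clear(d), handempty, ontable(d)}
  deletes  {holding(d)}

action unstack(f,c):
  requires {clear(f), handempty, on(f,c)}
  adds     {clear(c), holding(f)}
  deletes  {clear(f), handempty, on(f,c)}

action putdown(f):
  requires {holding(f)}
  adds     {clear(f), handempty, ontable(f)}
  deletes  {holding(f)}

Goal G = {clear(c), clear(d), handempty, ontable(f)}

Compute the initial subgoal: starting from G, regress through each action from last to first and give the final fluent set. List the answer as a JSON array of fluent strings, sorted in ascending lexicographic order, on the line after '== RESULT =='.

Regress step by step:
  through step 3 (putdown(f)): drop {handempty, ontable(f)}, keep {clear(c), clear(d)}, require {holding(f)}
    → {clear(c), clear(d), holding(f)}
  through step 2 (unstack(f,c)): drop {clear(c), holding(f)}, keep {clear(d)}, require {clear(f), handempty, on(f,c)}
    → {clear(d), clear(f), handempty, on(f,c)}
  through step 1 (putdown(d)): drop {clear(d), handempty}, keep {clear(f), on(f,c)}, require {holding(d)}
    → {clear(f), holding(d), on(f,c)}

== RESULT ==
["clear(f)", "holding(d)", "on(f,c)"]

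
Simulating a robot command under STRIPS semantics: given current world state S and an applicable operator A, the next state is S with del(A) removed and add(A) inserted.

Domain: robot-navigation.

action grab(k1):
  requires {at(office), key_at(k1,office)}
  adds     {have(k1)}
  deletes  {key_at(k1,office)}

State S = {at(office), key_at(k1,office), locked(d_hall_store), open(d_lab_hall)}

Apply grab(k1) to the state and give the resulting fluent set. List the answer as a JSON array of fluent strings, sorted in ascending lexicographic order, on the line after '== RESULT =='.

Compute (S \ del) ∪ add:
  pre ⊆ S: {at(office), key_at(k1,office)} ⊆ S  — applicable
  S \ del = {at(office), locked(d_hall_store), open(d_lab_hall)}
  ∪ add   = {at(office), have(k1), locked(d_hall_store), open(d_lab_hall)}

== RESULT ==
["at(office)", "have(k1)", "locked(d_hall_store)", "open(d_lab_hall)"]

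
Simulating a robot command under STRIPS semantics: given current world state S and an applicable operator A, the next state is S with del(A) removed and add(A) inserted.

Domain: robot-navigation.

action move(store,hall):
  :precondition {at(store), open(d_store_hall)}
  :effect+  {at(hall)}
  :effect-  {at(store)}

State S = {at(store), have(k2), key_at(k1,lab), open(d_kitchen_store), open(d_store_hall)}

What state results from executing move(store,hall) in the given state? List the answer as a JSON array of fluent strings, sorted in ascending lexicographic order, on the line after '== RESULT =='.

Progress:
  pre ⊆ S: {at(store), open(d_store_hall)} ⊆ S  — applicable
  S \ del = {have(k2), key_at(k1,lab), open(d_kitchen_store), open(d_store_hall)}
  ∪ add   = {at(hall), have(k2), key_at(k1,lab), open(d_kitchen_store), open(d_store_hall)}

== RESULT ==
["at(hall)", "have(k2)", "key_at(k1,lab)", "open(d_kitchen_store)", "open(d_store_hall)"]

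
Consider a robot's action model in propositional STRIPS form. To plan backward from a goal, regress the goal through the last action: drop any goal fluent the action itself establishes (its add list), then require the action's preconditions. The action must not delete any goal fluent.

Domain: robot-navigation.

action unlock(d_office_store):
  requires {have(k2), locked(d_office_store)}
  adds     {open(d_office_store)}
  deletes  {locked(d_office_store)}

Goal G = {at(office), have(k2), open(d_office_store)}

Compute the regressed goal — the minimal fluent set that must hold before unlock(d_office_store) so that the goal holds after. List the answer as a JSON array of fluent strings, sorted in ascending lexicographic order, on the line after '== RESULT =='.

Regress:
  G ∩ del = {}  (empty — regression defined)
  G \ add = {at(office), have(k2), open(d_office_store)} \ {open(d_office_store)} = {at(office), have(k2)}
  ∪ pre   = {at(office), have(k2)} ∪ {have(k2), locked(d_office_store)}
          = {at(office), have(k2), locked(d_office_store)}

== RESULT ==
["at(office)", "have(k2)", "locked(d_office_store)"]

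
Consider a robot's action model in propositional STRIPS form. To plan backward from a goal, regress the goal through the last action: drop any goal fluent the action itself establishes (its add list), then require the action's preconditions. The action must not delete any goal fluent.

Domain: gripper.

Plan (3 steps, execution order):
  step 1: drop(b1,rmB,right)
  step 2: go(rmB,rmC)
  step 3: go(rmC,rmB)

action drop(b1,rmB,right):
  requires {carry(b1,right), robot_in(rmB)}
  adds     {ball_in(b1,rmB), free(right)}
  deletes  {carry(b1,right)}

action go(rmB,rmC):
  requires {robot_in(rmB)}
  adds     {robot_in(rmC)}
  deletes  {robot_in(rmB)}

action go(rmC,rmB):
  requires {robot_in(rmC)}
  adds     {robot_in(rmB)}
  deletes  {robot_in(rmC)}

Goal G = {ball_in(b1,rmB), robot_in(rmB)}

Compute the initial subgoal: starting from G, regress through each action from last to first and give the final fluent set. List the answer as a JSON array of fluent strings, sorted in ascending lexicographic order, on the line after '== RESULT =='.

Work backward from the goal:
  through step 3 (go(rmC,rmB)): drop {robot_in(rmB)}, keep {ball_in(b1,rmB)}, require {robot_in(rmC)}
    → {ball_in(b1,rmB), robot_in(rmC)}
  through step 2 (go(rmB,rmC)): drop {robot_in(rmC)}, keep {ball_in(b1,rmB)}, require {robot_in(rmB)}
    → {ball_in(b1,rmB), robot_in(rmB)}
  through step 1 (drop(b1,rmB,right)): drop {ball_in(b1,rmB)}, keep {robot_in(rmB)}, require {carry(b1,right), robot_in(rmB)}
    → {carry(b1,right), robot_in(rmB)}

== RESULT ==
["carry(b1,right)", "robot_in(rmB)"]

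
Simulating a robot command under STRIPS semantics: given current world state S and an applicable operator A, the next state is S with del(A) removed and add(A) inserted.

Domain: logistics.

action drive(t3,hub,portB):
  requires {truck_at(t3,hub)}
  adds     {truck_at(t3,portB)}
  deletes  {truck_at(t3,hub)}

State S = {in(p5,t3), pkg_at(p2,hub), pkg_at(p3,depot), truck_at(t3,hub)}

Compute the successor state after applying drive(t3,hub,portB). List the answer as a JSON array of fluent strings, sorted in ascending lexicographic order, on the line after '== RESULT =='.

Progress:
  pre ⊆ S: {truck_at(t3,hub)} ⊆ S  — applicable
  S \ del = {in(p5,t3), pkg_at(p2,hub), pkg_at(p3,depot)}
  ∪ add   = {in(p5,t3), pkg_at(p2,hub), pkg_at(p3,depot), truck_at(t3,portB)}

== RESULT ==
["in(p5,t3)", "pkg_at(p2,hub)", "pkg_at(p3,depot)", "truck_at(t3,portB)"]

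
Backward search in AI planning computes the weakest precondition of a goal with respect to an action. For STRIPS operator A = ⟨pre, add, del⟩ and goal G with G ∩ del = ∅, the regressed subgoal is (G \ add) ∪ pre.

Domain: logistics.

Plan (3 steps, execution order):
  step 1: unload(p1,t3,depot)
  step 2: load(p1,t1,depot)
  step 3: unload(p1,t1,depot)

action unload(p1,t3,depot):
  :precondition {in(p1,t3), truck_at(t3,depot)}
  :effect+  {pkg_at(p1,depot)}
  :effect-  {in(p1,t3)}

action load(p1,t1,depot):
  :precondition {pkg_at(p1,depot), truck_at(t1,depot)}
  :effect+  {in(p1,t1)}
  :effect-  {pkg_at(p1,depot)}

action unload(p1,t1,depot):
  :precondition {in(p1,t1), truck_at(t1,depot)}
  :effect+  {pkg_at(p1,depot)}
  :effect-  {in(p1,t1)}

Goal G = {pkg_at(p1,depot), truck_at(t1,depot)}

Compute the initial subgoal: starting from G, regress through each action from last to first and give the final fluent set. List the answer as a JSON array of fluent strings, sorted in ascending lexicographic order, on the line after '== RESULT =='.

Work backward from the goal:
  through step 3 (unload(p1,t1,depot)): drop {pkg_at(p1,depot)}, keep {truck_at(t1,depot)}, require {in(p1,t1), truck_at(t1,depot)}
    → {in(p1,t1), truck_at(t1,depot)}
  through step 2 (load(p1,t1,depot)): drop {in(p1,t1)}, keep {truck_at(t1,depot)}, require {pkg_at(p1,depot), truck_at(t1,depot)}
    → {pkg_at(p1,depot), truck_at(t1,depot)}
  through step 1 (unload(p1,t3,depot)): drop {pkg_at(p1,depot)}, keep {truck_at(t1,depot)}, require {in(p1,t3), truck_at(t3,depot)}
    → {in(p1,t3), truck_at(t1,depot), truck_at(t3,depot)}

== RESULT ==
["in(p1,t3)", "truck_at(t1,depot)", "truck_at(t3,depot)"]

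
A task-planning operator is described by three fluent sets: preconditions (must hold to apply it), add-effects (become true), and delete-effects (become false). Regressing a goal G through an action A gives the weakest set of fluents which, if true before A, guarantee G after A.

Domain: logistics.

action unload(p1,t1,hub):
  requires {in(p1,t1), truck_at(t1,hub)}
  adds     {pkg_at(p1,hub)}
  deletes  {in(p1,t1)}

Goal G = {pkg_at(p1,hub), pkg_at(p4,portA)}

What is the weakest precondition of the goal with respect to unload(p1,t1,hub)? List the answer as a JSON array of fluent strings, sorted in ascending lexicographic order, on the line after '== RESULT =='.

Regress:
  G ∩ del = {}  (empty — regression defined)
  G \ add = {pkg_at(p1,hub), pkg_at(p4,portA)} \ {pkg_at(p1,hub)} = {pkg_at(p4,portA)}
  ∪ pre   = {pkg_at(p4,portA)} ∪ {in(p1,t1), truck_at(t1,hub)}
          = {in(p1,t1), pkg_at(p4,portA), truck_at(t1,hub)}

== RESULT ==
["in(p1,t1)", "pkg_at(p4,portA)", "truck_at(t1,hub)"]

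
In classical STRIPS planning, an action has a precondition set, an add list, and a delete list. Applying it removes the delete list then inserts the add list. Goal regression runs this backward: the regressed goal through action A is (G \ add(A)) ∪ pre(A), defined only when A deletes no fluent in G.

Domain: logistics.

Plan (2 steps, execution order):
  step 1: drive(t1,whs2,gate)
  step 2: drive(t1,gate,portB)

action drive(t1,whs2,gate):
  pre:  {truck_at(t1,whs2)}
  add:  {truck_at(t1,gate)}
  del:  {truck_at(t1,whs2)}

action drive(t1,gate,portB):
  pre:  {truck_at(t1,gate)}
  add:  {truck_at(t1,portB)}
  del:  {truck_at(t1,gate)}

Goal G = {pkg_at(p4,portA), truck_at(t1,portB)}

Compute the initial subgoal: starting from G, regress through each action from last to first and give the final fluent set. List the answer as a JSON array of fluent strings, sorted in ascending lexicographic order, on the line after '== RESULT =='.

Regress step by step:
  through step 2 (drive(t1,gate,portB)): drop {truck_at(t1,portB)}, keep {pkg_at(p4,portA)}, require {truck_at(t1,gate)}
    → {pkg_at(p4,portA), truck_at(t1,gate)}
  through step 1 (drive(t1,whs2,gate)): drop {truck_at(t1,gate)}, keep {pkg_at(p4,portA)}, require {truck_at(t1,whs2)}
    → {pkg_at(p4,portA), truck_at(t1,whs2)}

== RESULT ==
["pkg_at(p4,portA)", "truck_at(t1,whs2)"]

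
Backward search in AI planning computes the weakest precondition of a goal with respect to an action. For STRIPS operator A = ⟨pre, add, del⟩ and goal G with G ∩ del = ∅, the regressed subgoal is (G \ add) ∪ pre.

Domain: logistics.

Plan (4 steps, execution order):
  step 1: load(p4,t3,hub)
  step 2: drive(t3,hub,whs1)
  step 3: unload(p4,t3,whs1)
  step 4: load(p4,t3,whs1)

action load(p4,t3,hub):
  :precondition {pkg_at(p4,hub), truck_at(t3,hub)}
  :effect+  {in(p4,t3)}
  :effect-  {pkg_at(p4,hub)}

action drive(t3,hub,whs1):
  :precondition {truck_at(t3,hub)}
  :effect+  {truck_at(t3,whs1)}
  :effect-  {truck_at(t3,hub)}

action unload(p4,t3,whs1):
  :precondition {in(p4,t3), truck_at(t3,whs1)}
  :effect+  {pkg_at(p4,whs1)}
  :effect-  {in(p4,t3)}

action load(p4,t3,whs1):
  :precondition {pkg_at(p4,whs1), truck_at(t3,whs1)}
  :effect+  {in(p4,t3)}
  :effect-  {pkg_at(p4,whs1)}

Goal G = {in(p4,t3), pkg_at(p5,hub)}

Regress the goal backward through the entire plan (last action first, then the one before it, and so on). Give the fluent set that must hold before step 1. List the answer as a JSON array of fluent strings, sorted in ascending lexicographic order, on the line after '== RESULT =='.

Work backward from the goal:
  through step 4 (load(p4,t3,whs1)): drop {in(p4,t3)}, keep {pkg_at(p5,hub)}, require {pkg_at(p4,whs1), truck_at(t3,whs1)}
    → {pkg_at(p4,whs1), pkg_at(p5,hub), truck_at(t3,whs1)}
  through step 3 (unload(p4,t3,whs1)): drop {pkg_at(p4,whs1)}, keep {pkg_at(p5,hub), truck_at(t3,whs1)}, require {in(p4,t3), truck_at(t3,whs1)}
    → {in(p4,t3), pkg_at(p5,hub), truck_at(t3,whs1)}
  through step 2 (drive(t3,hub,whs1)): drop {truck_at(t3,whs1)}, keep {in(p4,t3), pkg_at(p5,hub)}, require {truck_at(t3,hub)}
    → {in(p4,t3), pkg_at(p5,hub), truck_at(t3,hub)}
  through step 1 (load(p4,t3,hub)): drop {in(p4,t3)}, keep {pkg_at(p5,hub), truck_at(t3,hub)}, require {pkg_at(p4,hub), truck_at(t3,hub)}
    → {pkg_at(p4,hub), pkg_at(p5,hub), truck_at(t3,hub)}

== RESULT ==
["pkg_at(p4,hub)", "pkg_at(p5,hub)", "truck_at(t3,hub)"]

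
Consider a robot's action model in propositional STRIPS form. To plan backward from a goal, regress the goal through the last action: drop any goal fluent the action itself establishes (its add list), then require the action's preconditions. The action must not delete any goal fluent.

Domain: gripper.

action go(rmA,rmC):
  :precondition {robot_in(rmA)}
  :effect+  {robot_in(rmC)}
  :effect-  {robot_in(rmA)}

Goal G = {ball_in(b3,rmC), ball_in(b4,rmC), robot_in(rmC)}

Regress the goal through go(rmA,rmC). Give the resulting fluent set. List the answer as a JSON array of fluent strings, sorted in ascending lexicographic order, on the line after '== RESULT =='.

Compute (G \ add) ∪ pre:
  G ∩ del = {}  (empty — regression defined)
  G \ add = {ball_in(b3,rmC), ball_in(b4,rmC), robot_in(rmC)} \ {robot_in(rmC)} = {ball_in(b3,rmC), ball_in(b4,rmC)}
  ∪ pre   = {ball_in(b3,rmC), ball_in(b4,rmC)} ∪ {robot_in(rmA)}
          = {ball_in(b3,rmC), ball_in(b4,rmC), robot_in(rmA)}

== RESULT ==
["ball_in(b3,rmC)", "ball_in(b4,rmC)", "robot_in(rmA)"]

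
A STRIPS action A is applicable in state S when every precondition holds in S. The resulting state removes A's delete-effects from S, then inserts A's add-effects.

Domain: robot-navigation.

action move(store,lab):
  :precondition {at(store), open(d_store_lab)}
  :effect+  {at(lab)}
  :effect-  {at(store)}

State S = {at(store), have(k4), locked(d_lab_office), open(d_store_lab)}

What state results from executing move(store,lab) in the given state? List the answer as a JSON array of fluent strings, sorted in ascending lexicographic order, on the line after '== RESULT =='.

Compute (S \ del) ∪ add:
  pre ⊆ S: {at(store), open(d_store_lab)} ⊆ S  — applicable
  S \ del = {have(k4), locked(d_lab_office), open(d_store_lab)}
  ∪ add   = {at(lab), have(k4), locked(d_lab_office), open(d_store_lab)}

== RESULT ==
["at(lab)", "have(k4)", "locked(d_lab_office)", "open(d_store_lab)"]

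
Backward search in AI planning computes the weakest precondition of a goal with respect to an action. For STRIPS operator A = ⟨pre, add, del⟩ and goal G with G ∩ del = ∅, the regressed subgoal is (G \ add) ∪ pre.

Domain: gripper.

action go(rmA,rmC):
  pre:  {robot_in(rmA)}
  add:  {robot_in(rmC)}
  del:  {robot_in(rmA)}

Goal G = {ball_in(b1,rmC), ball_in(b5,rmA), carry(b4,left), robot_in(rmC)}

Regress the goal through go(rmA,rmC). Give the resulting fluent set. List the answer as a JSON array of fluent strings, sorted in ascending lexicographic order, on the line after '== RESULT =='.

Regress:
  G ∩ del = {}  (empty — regression defined)
  G \ add = {ball_in(b1,rmC), ball_in(b5,rmA), carry(b4,left), robot_in(rmC)} \ {robot_in(rmC)} = {ball_in(b1,rmC), ball_in(b5,rmA), carry(b4,left)}
  ∪ pre   = {ball_in(b1,rmC), ball_in(b5,rmA), carry(b4,left)} ∪ {robot_in(rmA)}
          = {ball_in(b1,rmC), ball_in(b5,rmA), carry(b4,left), robot_in(rmA)}

== RESULT ==
["ball_in(b1,rmC)", "ball_in(b5,rmA)", "carry(b4,left)", "robot_in(rmA)"]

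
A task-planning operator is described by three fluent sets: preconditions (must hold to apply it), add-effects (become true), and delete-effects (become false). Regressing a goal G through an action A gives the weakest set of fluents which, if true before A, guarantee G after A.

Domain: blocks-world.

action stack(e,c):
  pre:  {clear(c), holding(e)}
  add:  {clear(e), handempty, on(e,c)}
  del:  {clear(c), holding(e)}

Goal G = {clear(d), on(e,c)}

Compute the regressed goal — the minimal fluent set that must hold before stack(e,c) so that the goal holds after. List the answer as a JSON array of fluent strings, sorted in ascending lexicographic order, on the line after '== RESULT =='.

Regress:
  G ∩ del = {}  (empty — regression defined)
  G \ add = {clear(d), on(e,c)} \ {clear(e), handempty, on(e,c)} = {clear(d)}
  ∪ pre   = {clear(d)} ∪ {clear(c), holding(e)}
          = {clear(c), clear(d), holding(e)}

== RESULT ==
["clear(c)", "clear(d)", "holding(e)"]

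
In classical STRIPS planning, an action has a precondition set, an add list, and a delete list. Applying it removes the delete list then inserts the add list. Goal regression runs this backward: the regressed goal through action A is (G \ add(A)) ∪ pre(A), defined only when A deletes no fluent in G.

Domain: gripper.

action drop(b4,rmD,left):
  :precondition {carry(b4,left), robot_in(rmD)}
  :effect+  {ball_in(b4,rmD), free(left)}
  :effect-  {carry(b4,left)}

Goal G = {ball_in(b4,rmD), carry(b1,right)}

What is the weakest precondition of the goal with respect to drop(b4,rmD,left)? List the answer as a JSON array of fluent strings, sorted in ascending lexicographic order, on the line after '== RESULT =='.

Regress:
  G ∩ del = {}  (empty — regression defined)
  G \ add = {ball_in(b4,rmD), carry(b1,right)} \ {ball_in(b4,rmD), free(left)} = {carry(b1,right)}
  ∪ pre   = {carry(b1,right)} ∪ {carry(b4,left), robot_in(rmD)}
          = {carry(b1,right), carry(b4,left), robot_in(rmD)}

== RESULT ==
["carry(b1,right)", "carry(b4,left)", "robot_in(rmD)"]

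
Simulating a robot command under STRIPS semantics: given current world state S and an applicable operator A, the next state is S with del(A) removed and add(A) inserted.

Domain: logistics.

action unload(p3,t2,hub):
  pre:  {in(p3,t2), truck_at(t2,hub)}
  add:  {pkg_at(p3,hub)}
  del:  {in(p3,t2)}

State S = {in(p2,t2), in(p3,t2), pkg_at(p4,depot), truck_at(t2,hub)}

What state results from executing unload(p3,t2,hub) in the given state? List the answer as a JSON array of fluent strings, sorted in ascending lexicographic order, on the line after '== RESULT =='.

Compute (S \ del) ∪ add:
  pre ⊆ S: {in(p3,t2), truck_at(t2,hub)} ⊆ S  — applicable
  S \ del = {in(p2,t2), pkg_at(p4,depot), truck_at(t2,hub)}
  ∪ add   = {in(p2,t2), pkg_at(p3,hub), pkg_at(p4,depot), truck_at(t2,hub)}

== RESULT ==
["in(p2,t2)", "pkg_at(p3,hub)", "pkg_at(p4,depot)", "truck_at(t2,hub)"]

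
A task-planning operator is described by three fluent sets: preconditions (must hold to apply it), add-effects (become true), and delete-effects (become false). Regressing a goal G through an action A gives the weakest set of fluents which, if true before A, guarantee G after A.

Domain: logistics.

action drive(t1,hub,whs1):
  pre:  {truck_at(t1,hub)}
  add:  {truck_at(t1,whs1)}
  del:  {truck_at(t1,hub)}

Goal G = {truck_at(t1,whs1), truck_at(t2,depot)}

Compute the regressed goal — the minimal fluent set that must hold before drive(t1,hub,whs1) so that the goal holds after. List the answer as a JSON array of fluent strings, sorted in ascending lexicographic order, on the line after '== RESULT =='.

Compute (G \ add) ∪ pre:
  G ∩ del = {}  (empty — regression defined)
  G \ add = {truck_at(t1,whs1), truck_at(t2,depot)} \ {truck_at(t1,whs1)} = {truck_at(t2,depot)}
  ∪ pre   = {truck_at(t2,depot)} ∪ {truck_at(t1,hub)}
          = {truck_at(t1,hub), truck_at(t2,depot)}

== RESULT ==
["truck_at(t1,hub)", "truck_at(t2,depot)"]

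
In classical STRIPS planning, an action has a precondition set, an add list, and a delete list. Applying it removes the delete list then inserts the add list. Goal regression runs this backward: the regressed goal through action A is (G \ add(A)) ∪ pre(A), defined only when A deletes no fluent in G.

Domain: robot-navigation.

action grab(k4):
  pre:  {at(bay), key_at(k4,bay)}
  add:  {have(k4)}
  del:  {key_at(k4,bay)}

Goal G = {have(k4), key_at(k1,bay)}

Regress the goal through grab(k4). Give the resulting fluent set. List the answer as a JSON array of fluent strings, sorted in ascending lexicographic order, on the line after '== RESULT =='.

Regress:
  G ∩ del = {}  (empty — regression defined)
  G \ add = {have(k4), key_at(k1,bay)} \ {have(k4)} = {key_at(k1,bay)}
  ∪ pre   = {key_at(k1,bay)} ∪ {at(bay), key_at(k4,bay)}
          = {at(bay), key_at(k1,bay), key_at(k4,bay)}

== RESULT ==
["at(bay)", "key_at(k1,bay)", "key_at(k4,bay)"]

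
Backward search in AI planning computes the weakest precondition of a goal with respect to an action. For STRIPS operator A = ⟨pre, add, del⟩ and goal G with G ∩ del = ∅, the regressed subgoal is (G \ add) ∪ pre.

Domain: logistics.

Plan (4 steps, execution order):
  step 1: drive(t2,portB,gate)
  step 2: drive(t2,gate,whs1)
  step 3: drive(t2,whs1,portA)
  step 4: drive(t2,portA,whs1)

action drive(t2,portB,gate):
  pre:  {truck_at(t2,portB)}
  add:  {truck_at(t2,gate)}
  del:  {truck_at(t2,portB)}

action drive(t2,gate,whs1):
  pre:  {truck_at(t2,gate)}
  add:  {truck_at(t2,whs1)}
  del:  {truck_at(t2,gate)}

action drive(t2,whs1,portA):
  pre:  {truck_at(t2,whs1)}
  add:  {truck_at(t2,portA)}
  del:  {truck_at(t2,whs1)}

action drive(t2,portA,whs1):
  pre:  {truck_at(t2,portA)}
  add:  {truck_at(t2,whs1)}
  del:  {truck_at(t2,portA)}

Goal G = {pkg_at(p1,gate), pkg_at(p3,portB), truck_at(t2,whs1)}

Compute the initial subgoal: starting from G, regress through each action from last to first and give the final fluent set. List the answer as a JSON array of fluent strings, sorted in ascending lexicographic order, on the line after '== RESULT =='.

Regress step by step:
  through step 4 (drive(t2,portA,whs1)): drop {truck_at(t2,whs1)}, keep {pkg_at(p1,gate), pkg_at(p3,portB)}, require {truck_at(t2,portA)}
    → {pkg_at(p1,gate), pkg_at(p3,portB), truck_at(t2,portA)}
  through step 3 (drive(t2,whs1,portA)): drop {truck_at(t2,portA)}, keep {pkg_at(p1,gate), pkg_at(p3,portB)}, require {truck_at(t2,whs1)}
    → {pkg_at(p1,gate), pkg_at(p3,portB), truck_at(t2,whs1)}
  through step 2 (drive(t2,gate,whs1)): drop {truck_at(t2,whs1)}, keep {pkg_at(p1,gate), pkg_at(p3,portB)}, require {truck_at(t2,gate)}
    → {pkg_at(p1,gate), pkg_at(p3,portB), truck_at(t2,gate)}
  through step 1 (drive(t2,portB,gate)): drop {truck_at(t2,gate)}, keep {pkg_at(p1,gate), pkg_at(p3,portB)}, require {truck_at(t2,portB)}
    → {pkg_at(p1,gate), pkg_at(p3,portB), truck_at(t2,portB)}

== RESULT ==
["pkg_at(p1,gate)", "pkg_at(p3,portB)", "truck_at(t2,portB)"]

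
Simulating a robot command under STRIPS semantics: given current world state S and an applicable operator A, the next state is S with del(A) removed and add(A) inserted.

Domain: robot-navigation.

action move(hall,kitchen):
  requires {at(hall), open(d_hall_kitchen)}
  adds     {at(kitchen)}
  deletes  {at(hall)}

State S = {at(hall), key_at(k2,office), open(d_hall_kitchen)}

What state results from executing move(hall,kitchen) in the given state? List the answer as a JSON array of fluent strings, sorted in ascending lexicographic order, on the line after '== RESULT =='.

Compute (S \ del) ∪ add:
  pre ⊆ S: {at(hall), open(d_hall_kitchen)} ⊆ S  — applicable
  S \ del = {key_at(k2,office), open(d_hall_kitchen)}
  ∪ add   = {at(kitchen), key_at(k2,office), open(d_hall_kitchen)}

== RESULT ==
["at(kitchen)", "key_at(k2,office)", "open(d_hall_kitchen)"]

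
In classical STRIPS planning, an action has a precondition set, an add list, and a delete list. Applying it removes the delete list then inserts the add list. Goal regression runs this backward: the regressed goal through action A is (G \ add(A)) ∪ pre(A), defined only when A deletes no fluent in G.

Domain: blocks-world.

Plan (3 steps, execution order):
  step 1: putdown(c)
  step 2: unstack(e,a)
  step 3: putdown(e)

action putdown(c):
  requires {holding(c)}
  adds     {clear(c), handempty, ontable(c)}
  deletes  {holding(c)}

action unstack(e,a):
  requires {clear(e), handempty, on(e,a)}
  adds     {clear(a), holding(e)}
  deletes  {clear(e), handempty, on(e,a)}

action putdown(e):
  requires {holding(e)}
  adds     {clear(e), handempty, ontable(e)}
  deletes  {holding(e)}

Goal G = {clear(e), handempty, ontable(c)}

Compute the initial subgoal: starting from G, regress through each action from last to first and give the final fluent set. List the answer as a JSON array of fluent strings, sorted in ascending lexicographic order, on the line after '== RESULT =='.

Work backward from the goal:
  through step 3 (putdown(e)): drop {clear(e), handempty}, keep {ontable(c)}, require {holding(e)}
    → {holding(e), ontable(c)}
  through step 2 (unstack(e,a)): drop {holding(e)}, keep {ontable(c)}, require {clear(e), handempty, on(e,a)}
    → {clear(e), handempty, on(e,a), ontable(c)}
  through step 1 (putdown(c)): drop {handempty, ontable(c)}, keep {clear(e), on(e,a)}, require {holding(c)}
    → {clear(e), holding(c), on(e,a)}

== RESULT ==
["clear(e)", "holding(c)", "on(e,a)"]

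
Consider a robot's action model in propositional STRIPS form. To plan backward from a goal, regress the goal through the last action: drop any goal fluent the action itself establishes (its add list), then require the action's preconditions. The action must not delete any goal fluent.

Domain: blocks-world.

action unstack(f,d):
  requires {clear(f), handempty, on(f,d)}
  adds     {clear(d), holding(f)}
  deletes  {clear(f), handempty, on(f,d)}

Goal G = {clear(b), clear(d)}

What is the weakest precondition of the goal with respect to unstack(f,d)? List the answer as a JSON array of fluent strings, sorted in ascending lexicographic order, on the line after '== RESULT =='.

Regress:
  G ∩ del = {}  (empty — regression defined)
  G \ add = {clear(b), clear(d)} \ {clear(d), holding(f)} = {clear(b)}
  ∪ pre   = {clear(b)} ∪ {clear(f), handempty, on(f,d)}
          = {clear(b), clear(f), handempty, on(f,d)}

== RESULT ==
["clear(b)", "clear(f)", "handempty", "on(f,d)"]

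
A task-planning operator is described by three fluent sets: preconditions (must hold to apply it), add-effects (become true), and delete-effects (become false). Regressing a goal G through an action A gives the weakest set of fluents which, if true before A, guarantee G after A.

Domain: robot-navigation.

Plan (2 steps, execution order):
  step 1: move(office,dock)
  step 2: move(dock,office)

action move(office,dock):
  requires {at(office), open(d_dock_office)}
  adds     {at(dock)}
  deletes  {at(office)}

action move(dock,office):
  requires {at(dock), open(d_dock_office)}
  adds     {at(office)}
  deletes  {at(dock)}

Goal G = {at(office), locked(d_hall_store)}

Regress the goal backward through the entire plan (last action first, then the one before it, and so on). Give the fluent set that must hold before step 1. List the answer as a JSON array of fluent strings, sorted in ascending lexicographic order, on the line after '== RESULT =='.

Work backward from the goal:
  through step 2 (move(dock,office)): drop {at(office)}, keep {locked(d_hall_store)}, require {at(dock), open(d_dock_office)}
    → {at(dock), locked(d_hall_store), open(d_dock_office)}
  through step 1 (move(office,dock)): drop {at(dock)}, keep {locked(d_hall_store), open(d_dock_office)}, require {at(office), open(d_dock_office)}
    → {at(office), locked(d_hall_store), open(d_dock_office)}

== RESULT ==
["at(office)", "locked(d_hall_store)", "open(d_dock_office)"]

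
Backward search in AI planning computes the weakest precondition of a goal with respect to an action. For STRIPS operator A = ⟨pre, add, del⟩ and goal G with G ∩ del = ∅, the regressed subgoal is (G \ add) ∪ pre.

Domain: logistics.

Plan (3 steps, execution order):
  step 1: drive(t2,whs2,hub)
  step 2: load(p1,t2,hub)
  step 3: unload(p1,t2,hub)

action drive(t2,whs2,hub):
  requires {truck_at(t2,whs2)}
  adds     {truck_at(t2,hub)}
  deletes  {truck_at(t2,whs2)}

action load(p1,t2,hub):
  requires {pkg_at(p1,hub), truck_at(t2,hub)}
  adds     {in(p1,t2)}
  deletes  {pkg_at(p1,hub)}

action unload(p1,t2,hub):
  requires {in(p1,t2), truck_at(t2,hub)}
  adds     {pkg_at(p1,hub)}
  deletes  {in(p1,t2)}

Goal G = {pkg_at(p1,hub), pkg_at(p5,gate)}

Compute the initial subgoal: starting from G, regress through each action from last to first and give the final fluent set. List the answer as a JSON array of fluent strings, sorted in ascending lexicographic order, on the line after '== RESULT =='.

Regress step by step:
  through step 3 (unload(p1,t2,hub)): drop {pkg_at(p1,hub)}, keep {pkg_at(p5,gate)}, require {in(p1,t2), truck_at(t2,hub)}
    → {in(p1,t2), pkg_at(p5,gate), truck_at(t2,hub)}
  through step 2 (load(p1,t2,hub)): drop {in(p1,t2)}, keep {pkg_at(p5,gate), truck_at(t2,hub)}, require {pkg_at(p1,hub), truck_at(t2,hub)}
    → {pkg_at(p1,hub), pkg_at(p5,gate), truck_at(t2,hub)}
  through step 1 (drive(t2,whs2,hub)): drop {truck_at(t2,hub)}, keep {pkg_at(p1,hub), pkg_at(p5,gate)}, require {truck_at(t2,whs2)}
    → {pkg_at(p1,hub), pkg_at(p5,gate), truck_at(t2,whs2)}

== RESULT ==
["pkg_at(p1,hub)", "pkg_at(p5,gate)", "truck_at(t2,whs2)"]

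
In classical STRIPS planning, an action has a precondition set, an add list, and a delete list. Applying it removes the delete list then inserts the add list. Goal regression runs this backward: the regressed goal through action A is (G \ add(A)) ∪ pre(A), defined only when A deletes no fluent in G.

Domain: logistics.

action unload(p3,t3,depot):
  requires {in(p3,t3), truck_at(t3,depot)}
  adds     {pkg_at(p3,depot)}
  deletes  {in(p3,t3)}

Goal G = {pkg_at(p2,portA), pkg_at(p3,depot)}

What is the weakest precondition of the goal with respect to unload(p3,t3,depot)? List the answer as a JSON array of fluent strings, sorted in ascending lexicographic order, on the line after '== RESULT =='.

Compute (G \ add) ∪ pre:
  G ∩ del = {}  (empty — regression defined)
  G \ add = {pkg_at(p2,portA), pkg_at(p3,depot)} \ {pkg_at(p3,depot)} = {pkg_at(p2,portA)}
  ∪ pre   = {pkg_at(p2,portA)} ∪ {in(p3,t3), truck_at(t3,depot)}
          = {in(p3,t3), pkg_at(p2,portA), truck_at(t3,depot)}

== RESULT ==
["in(p3,t3)", "pkg_at(p2,portA)", "truck_at(t3,depot)"]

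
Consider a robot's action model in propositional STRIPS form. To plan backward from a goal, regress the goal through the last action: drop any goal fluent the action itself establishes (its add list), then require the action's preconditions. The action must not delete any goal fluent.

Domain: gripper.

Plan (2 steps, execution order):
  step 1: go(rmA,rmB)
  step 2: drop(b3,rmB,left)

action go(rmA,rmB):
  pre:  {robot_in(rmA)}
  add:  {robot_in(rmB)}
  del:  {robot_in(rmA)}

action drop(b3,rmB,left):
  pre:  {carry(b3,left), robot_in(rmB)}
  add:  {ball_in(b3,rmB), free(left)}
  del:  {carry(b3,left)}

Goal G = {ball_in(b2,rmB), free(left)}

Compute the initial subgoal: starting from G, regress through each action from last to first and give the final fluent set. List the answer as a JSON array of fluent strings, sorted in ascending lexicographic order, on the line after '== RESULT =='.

Regress step by step:
  through step 2 (drop(b3,rmB,left)): drop {free(left)}, keep {ball_in(b2,rmB)}, require {carry(b3,left), robot_in(rmB)}
    → {ball_in(b2,rmB), carry(b3,left), robot_in(rmB)}
  through step 1 (go(rmA,rmB)): drop {robot_in(rmB)}, keep {ball_in(b2,rmB), carry(b3,left)}, require {robot_in(rmA)}
    → {ball_in(b2,rmB), carry(b3,left), robot_in(rmA)}

== RESULT ==
["ball_in(b2,rmB)", "carry(b3,left)", "robot_in(rmA)"]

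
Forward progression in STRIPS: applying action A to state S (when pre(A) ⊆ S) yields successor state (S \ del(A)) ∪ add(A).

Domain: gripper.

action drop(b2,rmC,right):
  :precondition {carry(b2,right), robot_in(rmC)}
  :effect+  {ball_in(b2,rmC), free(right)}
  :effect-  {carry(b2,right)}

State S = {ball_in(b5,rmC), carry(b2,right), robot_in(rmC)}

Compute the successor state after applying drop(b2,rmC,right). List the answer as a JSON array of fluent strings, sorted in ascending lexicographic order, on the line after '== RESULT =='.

Compute (S \ del) ∪ add:
  pre ⊆ S: {carry(b2,right), robot_in(rmC)} ⊆ S  — applicable
  S \ del = {ball_in(b5,rmC), robot_in(rmC)}
  ∪ add   = {ball_in(b2,rmC), ball_in(b5,rmC), free(right), robot_in(rmC)}

== RESULT ==
["ball_in(b2,rmC)", "ball_in(b5,rmC)", "free(right)", "robot_in(rmC)"]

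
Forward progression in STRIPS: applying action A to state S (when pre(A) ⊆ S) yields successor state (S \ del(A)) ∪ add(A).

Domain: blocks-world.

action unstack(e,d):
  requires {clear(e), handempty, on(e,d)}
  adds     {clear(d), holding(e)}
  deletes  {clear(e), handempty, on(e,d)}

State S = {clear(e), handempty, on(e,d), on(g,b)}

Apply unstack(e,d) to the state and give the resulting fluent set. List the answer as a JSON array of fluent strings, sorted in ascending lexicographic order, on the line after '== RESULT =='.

Progress:
  pre ⊆ S: {clear(e), handempty, on(e,d)} ⊆ S  — applicable
  S \ del = {on(g,b)}
  ∪ add   = {clear(d), holding(e), on(g,b)}

== RESULT ==
["clear(d)", "holding(e)", "on(g,b)"]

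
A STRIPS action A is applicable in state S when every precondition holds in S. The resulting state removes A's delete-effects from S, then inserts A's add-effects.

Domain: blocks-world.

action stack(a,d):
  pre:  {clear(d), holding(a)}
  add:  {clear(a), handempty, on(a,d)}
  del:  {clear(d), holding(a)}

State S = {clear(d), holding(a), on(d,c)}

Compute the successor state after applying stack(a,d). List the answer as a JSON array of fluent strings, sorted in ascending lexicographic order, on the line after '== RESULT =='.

Compute (S \ del) ∪ add:
  pre ⊆ S: {clear(d), holding(a)} ⊆ S  — applicable
  S \ del = {on(d,c)}
  ∪ add   = {clear(a), handempty, on(a,d), on(d,c)}

== RESULT ==
["clear(a)", "handempty", "on(a,d)", "on(d,c)"]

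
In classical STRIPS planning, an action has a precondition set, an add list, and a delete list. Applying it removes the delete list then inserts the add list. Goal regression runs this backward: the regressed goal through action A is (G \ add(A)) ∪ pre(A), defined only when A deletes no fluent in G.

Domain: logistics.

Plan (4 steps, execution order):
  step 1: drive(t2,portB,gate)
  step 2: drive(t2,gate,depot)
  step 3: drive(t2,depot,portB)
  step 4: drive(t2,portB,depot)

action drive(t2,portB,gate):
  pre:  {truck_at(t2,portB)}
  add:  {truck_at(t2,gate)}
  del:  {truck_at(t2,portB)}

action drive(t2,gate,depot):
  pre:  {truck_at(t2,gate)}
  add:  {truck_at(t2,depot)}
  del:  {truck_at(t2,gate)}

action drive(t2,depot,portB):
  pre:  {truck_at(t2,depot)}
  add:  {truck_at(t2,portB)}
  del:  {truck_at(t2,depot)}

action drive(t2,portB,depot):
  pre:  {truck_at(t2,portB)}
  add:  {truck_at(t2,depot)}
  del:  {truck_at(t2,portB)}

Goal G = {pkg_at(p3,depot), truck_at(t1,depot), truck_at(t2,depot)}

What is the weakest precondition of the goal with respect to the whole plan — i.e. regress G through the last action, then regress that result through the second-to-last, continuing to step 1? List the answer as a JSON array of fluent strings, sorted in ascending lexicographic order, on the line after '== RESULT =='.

Work backward from the goal:
  through step 4 (drive(t2,portB,depot)): drop {truck_at(t2,depot)}, keep {pkg_at(p3,depot), truck_at(t1,depot)}, require {truck_at(t2,portB)}
    → {pkg_at(p3,depot), truck_at(t1,depot), truck_at(t2,portB)}
  through step 3 (drive(t2,depot,portB)): drop {truck_at(t2,portB)}, keep {pkg_at(p3,depot), truck_at(t1,depot)}, require {truck_at(t2,depot)}
    → {pkg_at(p3,depot), truck_at(t1,depot), truck_at(t2,depot)}
  through step 2 (drive(t2,gate,depot)): drop {truck_at(t2,depot)}, keep {pkg_at(p3,depot), truck_at(t1,depot)}, require {truck_at(t2,gate)}
    → {pkg_at(p3,depot), truck_at(t1,depot), truck_at(t2,gate)}
  through step 1 (drive(t2,portB,gate)): drop {truck_at(t2,gate)}, keep {pkg_at(p3,depot), truck_at(t1,depot)}, require {truck_at(t2,portB)}
    → {pkg_at(p3,depot), truck_at(t1,depot), truck_at(t2,portB)}

== RESULT ==
["pkg_at(p3,depot)", "truck_at(t1,depot)", "truck_at(t2,portB)"]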